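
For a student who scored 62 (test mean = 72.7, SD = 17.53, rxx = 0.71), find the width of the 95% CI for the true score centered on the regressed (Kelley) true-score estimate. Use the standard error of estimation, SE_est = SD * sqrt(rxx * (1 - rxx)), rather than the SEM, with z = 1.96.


True score estimate = 0.71*62 + 0.29*72.7 = 65.103
SE_est = SD * sqrt(rxx * (1 - rxx)) = 17.53 * sqrt(0.71 * 0.29) = 17.53 * sqrt(0.2059) = 7.954449
CI = T_est +/- z * SE_est, so width = 2 * z * SE_est = 2 * 1.96 * 7.954449
Width = 31.1814

31.1814


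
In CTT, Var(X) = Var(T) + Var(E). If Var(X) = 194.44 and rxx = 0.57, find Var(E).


var_true = rxx * var_obs = 0.57 * 194.44 = 110.8308
var_error = var_obs - var_true
var_error = 194.44 - 110.8308
var_error = 83.6092

83.6092


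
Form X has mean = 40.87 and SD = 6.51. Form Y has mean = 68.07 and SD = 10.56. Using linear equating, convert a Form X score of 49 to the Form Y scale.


slope = SD_Y / SD_X = 10.56 / 6.51 ~ 1.6221
intercept = mean_Y - slope * mean_X = 68.07 - (10.56 / 6.51) * 40.87 ~ 1.774
Y = slope * X + intercept. To avoid rounding drift from the rounded slope/intercept, evaluate the equivalent form Y = mean_Y + SD_Y * (X - mean_X) / SD_X at full precision:
Y = 68.07 + 10.56 * (49 - 40.87) / 6.51
Y = 68.07 + 10.56 * 8.13 / 6.51
Y = 68.07 + 85.8528 / 6.51
Y = 68.07 + 13.1878
Y = 81.2578

81.2578


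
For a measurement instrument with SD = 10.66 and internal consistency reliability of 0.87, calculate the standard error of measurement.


SEM = SD * sqrt(1 - rxx)
SEM = 10.66 * sqrt(1 - 0.87)
SEM = 10.66 * sqrt(0.13) = 10.66 * 0.360555
SEM = 3.8435

3.8435


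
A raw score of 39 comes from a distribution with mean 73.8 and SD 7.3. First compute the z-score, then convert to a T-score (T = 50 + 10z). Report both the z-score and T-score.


z = (X - mean) / SD = (39 - 73.8) / 7.3
z = -34.8 / 7.3
z = -4.7671
T-score = T = 50 + 10z
Carry z at full precision (z = -34.8 / 7.3) into the conversion:
T-score = 50 + 10 * (-34.8 / 7.3) = 50 + -348 / 7.3
T-score = 50 + -47.6712
T-score = 2.3288

2.3288


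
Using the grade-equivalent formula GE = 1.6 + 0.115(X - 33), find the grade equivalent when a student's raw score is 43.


raw - median = 43 - 33 = 10
slope * diff = 0.115 * 10 = 1.15
GE = 1.6 + 1.15
GE = 2.75

2.75


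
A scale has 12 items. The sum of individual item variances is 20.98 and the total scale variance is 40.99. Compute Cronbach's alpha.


alpha = (k/(k-1)) * (1 - sum(si^2)/s_total^2)
= (12/11) * (1 - 20.98/40.99)
alpha = 0.5325

0.5325


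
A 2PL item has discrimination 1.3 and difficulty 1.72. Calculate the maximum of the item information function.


For 2PL, max info at theta = b = 1.72
I_max = a^2 / 4 = 1.3^2 / 4
= 1.69 / 4
I_max = 0.4225

0.4225


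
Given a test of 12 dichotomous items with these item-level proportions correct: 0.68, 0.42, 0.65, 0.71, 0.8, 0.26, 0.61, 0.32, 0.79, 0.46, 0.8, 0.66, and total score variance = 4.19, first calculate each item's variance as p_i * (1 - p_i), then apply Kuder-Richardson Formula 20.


For each item, compute p_i * q_i:
  Item 1: 0.68 * 0.32 = 0.2176
  Item 2: 0.42 * 0.58 = 0.2436
  Item 3: 0.65 * 0.35 = 0.2275
  Item 4: 0.71 * 0.29 = 0.2059
  Item 5: 0.8 * 0.2 = 0.16
  Item 6: 0.26 * 0.74 = 0.1924
  Item 7: 0.61 * 0.39 = 0.2379
  Item 8: 0.32 * 0.68 = 0.2176
  Item 9: 0.79 * 0.21 = 0.1659
  Item 10: 0.46 * 0.54 = 0.2484
  Item 11: 0.8 * 0.2 = 0.16
  Item 12: 0.66 * 0.34 = 0.2244
Sum(p_i * q_i) = 0.2176 + 0.2436 + 0.2275 + 0.2059 + 0.16 + 0.1924 + 0.2379 + 0.2176 + 0.1659 + 0.2484 + 0.16 + 0.2244 = 2.5012
KR-20 = (k/(k-1)) * (1 - Sum(p_i*q_i) / Var_total)
= (12/11) * (1 - 2.5012/4.19)
= 1.0909 * 0.4031
KR-20 = 0.4397

0.4397


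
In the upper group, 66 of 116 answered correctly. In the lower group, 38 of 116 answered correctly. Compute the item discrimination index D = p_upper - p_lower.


p_upper = 66/116 = 0.569
p_lower = 38/116 = 0.3276
D = 0.569 - 0.3276 = 0.2414

0.2414


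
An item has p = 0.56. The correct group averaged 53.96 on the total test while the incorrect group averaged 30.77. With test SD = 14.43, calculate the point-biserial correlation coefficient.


q = 1 - p = 0.44
rpb = ((M1 - M0) / SD) * sqrt(p * q)
rpb = ((53.96 - 30.77) / 14.43) * sqrt(0.56 * 0.44)
rpb = 0.7977

0.7977


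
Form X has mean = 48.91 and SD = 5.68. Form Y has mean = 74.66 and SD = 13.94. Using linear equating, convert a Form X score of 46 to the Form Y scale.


slope = SD_Y / SD_X = 13.94 / 5.68 ~ 2.4542
intercept = mean_Y - slope * mean_X = 74.66 - (13.94 / 5.68) * 48.91 ~ -45.3762
Y = slope * X + intercept. To avoid rounding drift from the rounded slope/intercept, evaluate the equivalent form Y = mean_Y + SD_Y * (X - mean_X) / SD_X at full precision:
Y = 74.66 + 13.94 * (46 - 48.91) / 5.68
Y = 74.66 - 13.94 * 2.91 / 5.68
Y = 74.66 - 40.5654 / 5.68
Y = 74.66 - 7.1418
Y = 67.5182

67.5182


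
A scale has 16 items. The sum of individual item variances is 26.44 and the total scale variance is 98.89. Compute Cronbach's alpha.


alpha = (k/(k-1)) * (1 - sum(si^2)/s_total^2)
= (16/15) * (1 - 26.44/98.89)
alpha = 0.7815

0.7815


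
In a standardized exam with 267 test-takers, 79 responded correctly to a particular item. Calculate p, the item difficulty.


Item difficulty p = number correct / total examinees
p = 79 / 267
p = 0.2959

0.2959


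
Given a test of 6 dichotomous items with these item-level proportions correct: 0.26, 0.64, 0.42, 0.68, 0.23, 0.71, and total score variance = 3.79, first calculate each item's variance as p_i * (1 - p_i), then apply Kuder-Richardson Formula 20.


For each item, compute p_i * q_i:
  Item 1: 0.26 * 0.74 = 0.1924
  Item 2: 0.64 * 0.36 = 0.2304
  Item 3: 0.42 * 0.58 = 0.2436
  Item 4: 0.68 * 0.32 = 0.2176
  Item 5: 0.23 * 0.77 = 0.1771
  Item 6: 0.71 * 0.29 = 0.2059
Sum(p_i * q_i) = 0.1924 + 0.2304 + 0.2436 + 0.2176 + 0.1771 + 0.2059 = 1.267
KR-20 = (k/(k-1)) * (1 - Sum(p_i*q_i) / Var_total)
= (6/5) * (1 - 1.267/3.79)
= 1.2 * 0.6657
KR-20 = 0.7988

0.7988


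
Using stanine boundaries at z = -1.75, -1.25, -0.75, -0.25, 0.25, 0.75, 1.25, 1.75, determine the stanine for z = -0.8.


Stanine boundaries: [-1.75, -1.25, -0.75, -0.25, 0.25, 0.75, 1.25, 1.75]
z = -0.8
Check each boundary:
  z >= -1.75 -> could be stanine 2
  z >= -1.25 -> could be stanine 3
  z < -0.75
  z < -0.25
  z < 0.25
  z < 0.75
  z < 1.25
  z < 1.75
Highest qualifying boundary gives stanine = 3

3


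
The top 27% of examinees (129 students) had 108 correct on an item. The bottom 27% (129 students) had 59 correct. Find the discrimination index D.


p_upper = 108/129 = 0.8372
p_lower = 59/129 = 0.4574
D = 0.8372 - 0.4574 = 0.3798

0.3798


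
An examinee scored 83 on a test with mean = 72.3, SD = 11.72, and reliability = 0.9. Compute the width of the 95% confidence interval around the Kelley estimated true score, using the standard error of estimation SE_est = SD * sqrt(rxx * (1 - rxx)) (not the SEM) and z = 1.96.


True score estimate = 0.9*83 + 0.1*72.3 = 81.93
SE_est = SD * sqrt(rxx * (1 - rxx)) = 11.72 * sqrt(0.9 * 0.1) = 11.72 * sqrt(0.09) = 3.516
CI = T_est +/- z * SE_est, so width = 2 * z * SE_est = 2 * 1.96 * 3.516
Width = 13.7827

13.7827


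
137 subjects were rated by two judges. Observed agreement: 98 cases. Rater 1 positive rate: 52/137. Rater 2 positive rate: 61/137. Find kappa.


P_o = 98/137 = 0.715328
P_e = (52*61 + 85*76) / 18769 = 0.513187
kappa = (P_o - P_e) / (1 - P_e)
kappa = (0.715328 - 0.513187) / (1 - 0.513187)
kappa = 0.4152

0.4152


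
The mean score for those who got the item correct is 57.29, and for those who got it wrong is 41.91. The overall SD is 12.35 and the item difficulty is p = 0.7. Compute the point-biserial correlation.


q = 1 - p = 0.3
rpb = ((M1 - M0) / SD) * sqrt(p * q)
rpb = ((57.29 - 41.91) / 12.35) * sqrt(0.7 * 0.3)
rpb = 0.5707

0.5707


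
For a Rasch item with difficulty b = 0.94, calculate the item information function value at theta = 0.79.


P = 1/(1+exp(-(0.79-0.94))) = 0.4626
I = P*(1-P) = 0.4626 * 0.5374
I = 0.2486

0.2486


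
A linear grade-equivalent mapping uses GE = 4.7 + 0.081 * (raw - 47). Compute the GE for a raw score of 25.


raw - median = 25 - 47 = -22
slope * diff = 0.081 * -22 = -1.782
GE = 4.7 + -1.782
GE = 2.918

2.918


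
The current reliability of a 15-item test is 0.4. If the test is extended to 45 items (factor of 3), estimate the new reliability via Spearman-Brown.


r_new = (n * rxx) / (1 + (n-1) * rxx)
r_new = (3 * 0.4) / (1 + 2 * 0.4)
r_new = 1.2 / 1.8
r_new = 0.6667

0.6667


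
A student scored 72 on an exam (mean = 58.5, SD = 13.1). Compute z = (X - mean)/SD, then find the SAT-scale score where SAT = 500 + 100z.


z = (X - mean) / SD = (72 - 58.5) / 13.1
z = 13.5 / 13.1
z = 1.0305
SAT-scale = SAT = 500 + 100z
Carry z at full precision (z = 13.5 / 13.1) into the conversion:
SAT-scale = 500 + 100 * (13.5 / 13.1) = 500 + 1350 / 13.1
SAT-scale = 500 + 103.0534
SAT-scale = 603.0534

603.0534


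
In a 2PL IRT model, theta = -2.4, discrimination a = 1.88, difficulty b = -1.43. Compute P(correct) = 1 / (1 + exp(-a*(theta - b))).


a*(theta - b) = 1.88 * (-2.4 - -1.43) = -1.8236
exp(--1.8236) = 6.1941
P = 1 / (1 + 6.1941)
P = 0.139

0.139


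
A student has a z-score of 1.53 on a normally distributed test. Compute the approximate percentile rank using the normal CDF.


CDF(z) = 0.5 * (1 + erf(z/sqrt(2)))
erf(1.0819) = 0.874
CDF = 0.937
Percentile rank = 0.937 * 100 = 93.7

93.7


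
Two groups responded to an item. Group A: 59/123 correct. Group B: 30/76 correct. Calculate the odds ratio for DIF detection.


Odds_A = 59/64 = 0.9219
Odds_B = 30/46 = 0.6522
OR = Odds_A / Odds_B = 0.9219 / 0.6522
Exactly, OR = (59 * 46) / (64 * 30) = 2714 / 1920
OR = 1.4135

1.4135


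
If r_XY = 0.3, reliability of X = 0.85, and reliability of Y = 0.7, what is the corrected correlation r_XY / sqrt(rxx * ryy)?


r_corrected = rxy / sqrt(rxx * ryy)
= 0.3 / sqrt(0.85 * 0.7)
= 0.3 / sqrt(0.595)
= 0.3 / 0.771362
r_corrected = 0.3889

0.3889


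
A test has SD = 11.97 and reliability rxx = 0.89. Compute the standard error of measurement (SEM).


SEM = SD * sqrt(1 - rxx)
SEM = 11.97 * sqrt(1 - 0.89)
SEM = 11.97 * sqrt(0.11) = 11.97 * 0.331662
SEM = 3.97

3.97


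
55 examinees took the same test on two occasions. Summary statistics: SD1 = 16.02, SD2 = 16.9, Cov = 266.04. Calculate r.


r = cov(X,Y) / (SD_X * SD_Y)
r = 266.04 / (16.02 * 16.9)
r = 266.04 / 270.738
r = 0.9826

0.9826


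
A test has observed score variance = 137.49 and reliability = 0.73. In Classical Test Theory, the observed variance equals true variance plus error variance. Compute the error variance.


var_true = rxx * var_obs = 0.73 * 137.49 = 100.3677
var_error = var_obs - var_true
var_error = 137.49 - 100.3677
var_error = 37.1223

37.1223


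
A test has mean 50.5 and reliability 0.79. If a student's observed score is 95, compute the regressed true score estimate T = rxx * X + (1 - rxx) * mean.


T_est = rxx * X + (1 - rxx) * mean
T_est = 0.79 * 95 + 0.21 * 50.5
T_est = 75.05 + 10.605
T_est = 85.655

85.655


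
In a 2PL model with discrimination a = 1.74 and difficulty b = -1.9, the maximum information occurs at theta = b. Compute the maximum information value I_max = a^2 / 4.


For 2PL, max info at theta = b = -1.9
I_max = a^2 / 4 = 1.74^2 / 4
= 3.0276 / 4
I_max = 0.7569

0.7569


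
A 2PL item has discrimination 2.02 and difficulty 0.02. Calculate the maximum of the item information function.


For 2PL, max info at theta = b = 0.02
I_max = a^2 / 4 = 2.02^2 / 4
= 4.0804 / 4
I_max = 1.0201

1.0201


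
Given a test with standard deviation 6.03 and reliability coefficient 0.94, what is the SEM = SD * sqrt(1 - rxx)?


SEM = SD * sqrt(1 - rxx)
SEM = 6.03 * sqrt(1 - 0.94)
SEM = 6.03 * sqrt(0.06) = 6.03 * 0.244949
SEM = 1.477

1.477


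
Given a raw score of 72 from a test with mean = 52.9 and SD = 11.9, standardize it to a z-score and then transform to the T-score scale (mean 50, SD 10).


z = (X - mean) / SD = (72 - 52.9) / 11.9
z = 19.1 / 11.9
z = 1.605
T-score = T = 50 + 10z
Carry z at full precision (z = 19.1 / 11.9) into the conversion:
T-score = 50 + 10 * (19.1 / 11.9) = 50 + 191 / 11.9
T-score = 50 + 16.0504
T-score = 66.0504

66.0504


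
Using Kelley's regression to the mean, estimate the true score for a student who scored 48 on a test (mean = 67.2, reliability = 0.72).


T_est = rxx * X + (1 - rxx) * mean
T_est = 0.72 * 48 + 0.28 * 67.2
T_est = 34.56 + 18.816
T_est = 53.376

53.376


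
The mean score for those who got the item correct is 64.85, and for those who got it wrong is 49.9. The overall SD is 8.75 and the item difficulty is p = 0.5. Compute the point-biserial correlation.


q = 1 - p = 0.5
rpb = ((M1 - M0) / SD) * sqrt(p * q)
rpb = ((64.85 - 49.9) / 8.75) * sqrt(0.5 * 0.5)
rpb = 0.8543

0.8543


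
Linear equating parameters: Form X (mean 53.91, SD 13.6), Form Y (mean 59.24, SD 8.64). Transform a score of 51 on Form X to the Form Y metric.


slope = SD_Y / SD_X = 8.64 / 13.6 ~ 0.6353
intercept = mean_Y - slope * mean_X = 59.24 - (8.64 / 13.6) * 53.91 ~ 24.9913
Y = slope * X + intercept. To avoid rounding drift from the rounded slope/intercept, evaluate the equivalent form Y = mean_Y + SD_Y * (X - mean_X) / SD_X at full precision:
Y = 59.24 + 8.64 * (51 - 53.91) / 13.6
Y = 59.24 - 8.64 * 2.91 / 13.6
Y = 59.24 - 25.1424 / 13.6
Y = 59.24 - 1.8487
Y = 57.3913

57.3913


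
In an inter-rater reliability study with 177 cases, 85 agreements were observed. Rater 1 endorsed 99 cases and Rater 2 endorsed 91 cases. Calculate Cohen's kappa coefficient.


P_o = 85/177 = 0.480226
P_e = (99*91 + 78*86) / 31329 = 0.501676
kappa = (P_o - P_e) / (1 - P_e)
kappa = (0.480226 - 0.501676) / (1 - 0.501676)
kappa = -0.043

-0.043


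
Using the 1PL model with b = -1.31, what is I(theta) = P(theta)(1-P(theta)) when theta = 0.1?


P = 1/(1+exp(-(0.1--1.31))) = 0.8038
I = P*(1-P) = 0.8038 * 0.1962
I = 0.1577

0.1577


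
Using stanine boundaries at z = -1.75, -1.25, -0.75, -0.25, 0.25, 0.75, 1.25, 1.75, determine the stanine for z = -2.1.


Stanine boundaries: [-1.75, -1.25, -0.75, -0.25, 0.25, 0.75, 1.25, 1.75]
z = -2.1
Check each boundary:
  z < -1.75
  z < -1.25
  z < -0.75
  z < -0.25
  z < 0.25
  z < 0.75
  z < 1.25
  z < 1.75
Highest qualifying boundary gives stanine = 1

1


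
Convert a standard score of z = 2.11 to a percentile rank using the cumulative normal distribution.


CDF(z) = 0.5 * (1 + erf(z/sqrt(2)))
erf(1.492) = 0.9651
CDF = 0.9826
Percentile rank = 0.9826 * 100 = 98.26

98.26


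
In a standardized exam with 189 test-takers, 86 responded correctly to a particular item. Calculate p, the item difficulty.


Item difficulty p = number correct / total examinees
p = 86 / 189
p = 0.455

0.455


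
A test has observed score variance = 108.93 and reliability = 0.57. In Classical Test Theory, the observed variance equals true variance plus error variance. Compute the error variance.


var_true = rxx * var_obs = 0.57 * 108.93 = 62.0901
var_error = var_obs - var_true
var_error = 108.93 - 62.0901
var_error = 46.8399

46.8399


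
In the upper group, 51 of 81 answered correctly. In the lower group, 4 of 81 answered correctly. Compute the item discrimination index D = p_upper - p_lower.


p_upper = 51/81 = 0.6296
p_lower = 4/81 = 0.0494
D = 0.6296 - 0.0494 = 0.5802

0.5802


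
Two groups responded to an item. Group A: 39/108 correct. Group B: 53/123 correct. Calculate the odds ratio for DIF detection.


Odds_A = 39/69 = 0.5652
Odds_B = 53/70 = 0.7571
OR = Odds_A / Odds_B = 0.5652 / 0.7571
Exactly, OR = (39 * 70) / (69 * 53) = 2730 / 3657
OR = 0.7465

0.7465


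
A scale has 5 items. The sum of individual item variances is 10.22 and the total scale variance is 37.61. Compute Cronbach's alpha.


alpha = (k/(k-1)) * (1 - sum(si^2)/s_total^2)
= (5/4) * (1 - 10.22/37.61)
alpha = 0.9103

0.9103


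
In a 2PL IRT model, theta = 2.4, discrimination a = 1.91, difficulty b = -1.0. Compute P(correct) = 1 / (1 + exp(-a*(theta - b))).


a*(theta - b) = 1.91 * (2.4 - -1.0) = 6.494
exp(-6.494) = 0.0015
P = 1 / (1 + 0.0015)
P = 0.9985

0.9985


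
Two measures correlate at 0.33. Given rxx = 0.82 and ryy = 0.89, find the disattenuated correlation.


r_corrected = rxy / sqrt(rxx * ryy)
= 0.33 / sqrt(0.82 * 0.89)
= 0.33 / sqrt(0.7298)
= 0.33 / 0.854283
r_corrected = 0.3863

0.3863


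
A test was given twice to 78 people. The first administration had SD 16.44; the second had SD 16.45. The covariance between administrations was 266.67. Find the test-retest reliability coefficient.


r = cov(X,Y) / (SD_X * SD_Y)
r = 266.67 / (16.44 * 16.45)
r = 266.67 / 270.438
r = 0.9861

0.9861


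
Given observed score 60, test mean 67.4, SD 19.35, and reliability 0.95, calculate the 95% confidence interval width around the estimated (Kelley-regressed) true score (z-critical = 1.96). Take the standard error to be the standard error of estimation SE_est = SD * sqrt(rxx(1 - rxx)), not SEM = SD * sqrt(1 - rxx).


True score estimate = 0.95*60 + 0.05*67.4 = 60.37
SE_est = SD * sqrt(rxx * (1 - rxx)) = 19.35 * sqrt(0.95 * 0.05) = 19.35 * sqrt(0.0475) = 4.217235
CI = T_est +/- z * SE_est, so width = 2 * z * SE_est = 2 * 1.96 * 4.217235
Width = 16.5316

16.5316


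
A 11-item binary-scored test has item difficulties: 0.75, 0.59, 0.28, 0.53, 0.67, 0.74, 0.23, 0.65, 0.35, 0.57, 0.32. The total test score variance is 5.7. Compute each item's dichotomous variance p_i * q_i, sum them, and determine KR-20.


For each item, compute p_i * q_i:
  Item 1: 0.75 * 0.25 = 0.1875
  Item 2: 0.59 * 0.41 = 0.2419
  Item 3: 0.28 * 0.72 = 0.2016
  Item 4: 0.53 * 0.47 = 0.2491
  Item 5: 0.67 * 0.33 = 0.2211
  Item 6: 0.74 * 0.26 = 0.1924
  Item 7: 0.23 * 0.77 = 0.1771
  Item 8: 0.65 * 0.35 = 0.2275
  Item 9: 0.35 * 0.65 = 0.2275
  Item 10: 0.57 * 0.43 = 0.2451
  Item 11: 0.32 * 0.68 = 0.2176
Sum(p_i * q_i) = 0.1875 + 0.2419 + 0.2016 + 0.2491 + 0.2211 + 0.1924 + 0.1771 + 0.2275 + 0.2275 + 0.2451 + 0.2176 = 2.3884
KR-20 = (k/(k-1)) * (1 - Sum(p_i*q_i) / Var_total)
= (11/10) * (1 - 2.3884/5.7)
= 1.1 * 0.581
KR-20 = 0.6391

0.6391


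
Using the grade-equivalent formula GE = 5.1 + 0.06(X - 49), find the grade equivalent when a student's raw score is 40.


raw - median = 40 - 49 = -9
slope * diff = 0.06 * -9 = -0.54
GE = 5.1 + -0.54
GE = 4.56

4.56


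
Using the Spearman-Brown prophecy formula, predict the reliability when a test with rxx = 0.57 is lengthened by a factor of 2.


r_new = (n * rxx) / (1 + (n-1) * rxx)
r_new = (2 * 0.57) / (1 + 1 * 0.57)
r_new = 1.14 / 1.57
r_new = 0.7261

0.7261


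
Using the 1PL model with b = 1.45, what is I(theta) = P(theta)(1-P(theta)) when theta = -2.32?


P = 1/(1+exp(-(-2.32-1.45))) = 0.0225
I = P*(1-P) = 0.0225 * 0.9775
I = 0.022

0.022


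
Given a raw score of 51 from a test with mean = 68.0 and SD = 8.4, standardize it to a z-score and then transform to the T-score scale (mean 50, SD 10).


z = (X - mean) / SD = (51 - 68.0) / 8.4
z = -17.0 / 8.4
z = -2.0238
T-score = T = 50 + 10z
Carry z at full precision (z = -17.0 / 8.4) into the conversion:
T-score = 50 + 10 * (-17.0 / 8.4) = 50 + -170 / 8.4
T-score = 50 + -20.2381
T-score = 29.7619

29.7619


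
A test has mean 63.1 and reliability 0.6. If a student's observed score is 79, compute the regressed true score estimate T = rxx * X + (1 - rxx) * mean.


T_est = rxx * X + (1 - rxx) * mean
T_est = 0.6 * 79 + 0.4 * 63.1
T_est = 47.4 + 25.24
T_est = 72.64

72.64


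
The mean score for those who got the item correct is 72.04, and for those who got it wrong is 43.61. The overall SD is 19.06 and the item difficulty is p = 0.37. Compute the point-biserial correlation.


q = 1 - p = 0.63
rpb = ((M1 - M0) / SD) * sqrt(p * q)
rpb = ((72.04 - 43.61) / 19.06) * sqrt(0.37 * 0.63)
rpb = 0.7202

0.7202


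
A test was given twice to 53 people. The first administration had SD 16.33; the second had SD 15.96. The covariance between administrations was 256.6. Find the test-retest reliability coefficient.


r = cov(X,Y) / (SD_X * SD_Y)
r = 256.6 / (16.33 * 15.96)
r = 256.6 / 260.6268
r = 0.9845

0.9845


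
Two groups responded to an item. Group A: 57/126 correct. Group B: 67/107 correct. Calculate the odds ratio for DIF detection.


Odds_A = 57/69 = 0.8261
Odds_B = 67/40 = 1.675
OR = Odds_A / Odds_B = 0.8261 / 1.675
Exactly, OR = (57 * 40) / (69 * 67) = 2280 / 4623
OR = 0.4932

0.4932


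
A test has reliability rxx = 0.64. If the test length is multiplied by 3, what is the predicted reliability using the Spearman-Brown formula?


r_new = (n * rxx) / (1 + (n-1) * rxx)
r_new = (3 * 0.64) / (1 + 2 * 0.64)
r_new = 1.92 / 2.28
r_new = 0.8421

0.8421


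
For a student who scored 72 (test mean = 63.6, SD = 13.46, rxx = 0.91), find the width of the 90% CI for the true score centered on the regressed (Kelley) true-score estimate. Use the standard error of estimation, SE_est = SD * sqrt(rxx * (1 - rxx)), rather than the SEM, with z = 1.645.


True score estimate = 0.91*72 + 0.09*63.6 = 71.244
SE_est = SD * sqrt(rxx * (1 - rxx)) = 13.46 * sqrt(0.91 * 0.09) = 13.46 * sqrt(0.0819) = 3.852006
CI = T_est +/- z * SE_est, so width = 2 * z * SE_est = 2 * 1.645 * 3.852006
Width = 12.6731

12.6731


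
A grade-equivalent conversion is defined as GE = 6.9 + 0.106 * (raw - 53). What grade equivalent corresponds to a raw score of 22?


raw - median = 22 - 53 = -31
slope * diff = 0.106 * -31 = -3.286
GE = 6.9 + -3.286
GE = 3.614

3.614


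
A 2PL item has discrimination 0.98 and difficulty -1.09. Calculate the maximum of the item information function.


For 2PL, max info at theta = b = -1.09
I_max = a^2 / 4 = 0.98^2 / 4
= 0.9604 / 4
I_max = 0.2401

0.2401


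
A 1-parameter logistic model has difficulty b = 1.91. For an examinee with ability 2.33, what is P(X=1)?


theta - b = 2.33 - 1.91 = 0.42
exp(-(theta - b)) = exp(-0.42) = 0.657
P = 1 / (1 + 0.657)
P = 0.6035

0.6035


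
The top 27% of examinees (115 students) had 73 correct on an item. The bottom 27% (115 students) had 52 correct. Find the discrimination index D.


p_upper = 73/115 = 0.6348
p_lower = 52/115 = 0.4522
D = 0.6348 - 0.4522 = 0.1826

0.1826


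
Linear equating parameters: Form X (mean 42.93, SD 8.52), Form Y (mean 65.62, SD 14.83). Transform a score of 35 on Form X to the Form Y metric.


slope = SD_Y / SD_X = 14.83 / 8.52 ~ 1.7406
intercept = mean_Y - slope * mean_X = 65.62 - (14.83 / 8.52) * 42.93 ~ -9.1044
Y = slope * X + intercept. To avoid rounding drift from the rounded slope/intercept, evaluate the equivalent form Y = mean_Y + SD_Y * (X - mean_X) / SD_X at full precision:
Y = 65.62 + 14.83 * (35 - 42.93) / 8.52
Y = 65.62 - 14.83 * 7.93 / 8.52
Y = 65.62 - 117.6019 / 8.52
Y = 65.62 - 13.803
Y = 51.817

51.817


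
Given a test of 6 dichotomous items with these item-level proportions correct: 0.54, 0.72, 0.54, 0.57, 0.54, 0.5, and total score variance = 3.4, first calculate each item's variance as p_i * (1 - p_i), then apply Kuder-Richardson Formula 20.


For each item, compute p_i * q_i:
  Item 1: 0.54 * 0.46 = 0.2484
  Item 2: 0.72 * 0.28 = 0.2016
  Item 3: 0.54 * 0.46 = 0.2484
  Item 4: 0.57 * 0.43 = 0.2451
  Item 5: 0.54 * 0.46 = 0.2484
  Item 6: 0.5 * 0.5 = 0.25
Sum(p_i * q_i) = 0.2484 + 0.2016 + 0.2484 + 0.2451 + 0.2484 + 0.25 = 1.4419
KR-20 = (k/(k-1)) * (1 - Sum(p_i*q_i) / Var_total)
= (6/5) * (1 - 1.4419/3.4)
= 1.2 * 0.5759
KR-20 = 0.6911

0.6911


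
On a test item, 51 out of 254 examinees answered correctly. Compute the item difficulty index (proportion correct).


Item difficulty p = number correct / total examinees
p = 51 / 254
p = 0.2008

0.2008


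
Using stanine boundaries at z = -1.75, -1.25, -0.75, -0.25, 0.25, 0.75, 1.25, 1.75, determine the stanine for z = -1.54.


Stanine boundaries: [-1.75, -1.25, -0.75, -0.25, 0.25, 0.75, 1.25, 1.75]
z = -1.54
Check each boundary:
  z >= -1.75 -> could be stanine 2
  z < -1.25
  z < -0.75
  z < -0.25
  z < 0.25
  z < 0.75
  z < 1.25
  z < 1.75
Highest qualifying boundary gives stanine = 2

2


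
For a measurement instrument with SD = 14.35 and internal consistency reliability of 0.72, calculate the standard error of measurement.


SEM = SD * sqrt(1 - rxx)
SEM = 14.35 * sqrt(1 - 0.72)
SEM = 14.35 * sqrt(0.28) = 14.35 * 0.52915
SEM = 7.5933

7.5933


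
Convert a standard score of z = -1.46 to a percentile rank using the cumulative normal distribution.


CDF(z) = 0.5 * (1 + erf(z/sqrt(2)))
erf(-1.0324) = -0.8557
CDF = 0.0721
Percentile rank = 0.0721 * 100 = 7.21

7.21


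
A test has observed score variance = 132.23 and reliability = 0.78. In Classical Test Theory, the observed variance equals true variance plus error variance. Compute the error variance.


var_true = rxx * var_obs = 0.78 * 132.23 = 103.1394
var_error = var_obs - var_true
var_error = 132.23 - 103.1394
var_error = 29.0906

29.0906


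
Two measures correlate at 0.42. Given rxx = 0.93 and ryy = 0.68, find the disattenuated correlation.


r_corrected = rxy / sqrt(rxx * ryy)
= 0.42 / sqrt(0.93 * 0.68)
= 0.42 / sqrt(0.6324)
= 0.42 / 0.795236
r_corrected = 0.5281

0.5281


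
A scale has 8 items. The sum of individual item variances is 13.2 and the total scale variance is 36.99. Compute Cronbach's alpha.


alpha = (k/(k-1)) * (1 - sum(si^2)/s_total^2)
= (8/7) * (1 - 13.2/36.99)
alpha = 0.735

0.735


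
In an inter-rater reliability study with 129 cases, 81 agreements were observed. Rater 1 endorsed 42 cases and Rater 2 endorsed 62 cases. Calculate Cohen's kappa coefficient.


P_o = 81/129 = 0.627907
P_e = (42*62 + 87*67) / 16641 = 0.50676
kappa = (P_o - P_e) / (1 - P_e)
kappa = (0.627907 - 0.50676) / (1 - 0.50676)
kappa = 0.2456

0.2456


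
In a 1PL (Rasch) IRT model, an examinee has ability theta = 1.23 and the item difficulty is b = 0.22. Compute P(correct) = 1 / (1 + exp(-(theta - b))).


theta - b = 1.23 - 0.22 = 1.01
exp(-(theta - b)) = exp(-1.01) = 0.3642
P = 1 / (1 + 0.3642)
P = 0.733

0.733


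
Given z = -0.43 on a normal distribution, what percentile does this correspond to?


CDF(z) = 0.5 * (1 + erf(z/sqrt(2)))
erf(-0.3041) = -0.3328
CDF = 0.3336
Percentile rank = 0.3336 * 100 = 33.36

33.36


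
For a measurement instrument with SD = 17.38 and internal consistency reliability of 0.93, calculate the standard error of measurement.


SEM = SD * sqrt(1 - rxx)
SEM = 17.38 * sqrt(1 - 0.93)
SEM = 17.38 * sqrt(0.07) = 17.38 * 0.264575
SEM = 4.5983

4.5983


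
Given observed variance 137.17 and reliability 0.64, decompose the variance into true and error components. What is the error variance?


var_true = rxx * var_obs = 0.64 * 137.17 = 87.7888
var_error = var_obs - var_true
var_error = 137.17 - 87.7888
var_error = 49.3812

49.3812


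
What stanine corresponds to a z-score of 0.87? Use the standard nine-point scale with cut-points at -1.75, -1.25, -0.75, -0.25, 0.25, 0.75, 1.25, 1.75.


Stanine boundaries: [-1.75, -1.25, -0.75, -0.25, 0.25, 0.75, 1.25, 1.75]
z = 0.87
Check each boundary:
  z >= -1.75 -> could be stanine 2
  z >= -1.25 -> could be stanine 3
  z >= -0.75 -> could be stanine 4
  z >= -0.25 -> could be stanine 5
  z >= 0.25 -> could be stanine 6
  z >= 0.75 -> could be stanine 7
  z < 1.25
  z < 1.75
Highest qualifying boundary gives stanine = 7

7


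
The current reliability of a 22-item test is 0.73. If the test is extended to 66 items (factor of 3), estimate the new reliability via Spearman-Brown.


r_new = (n * rxx) / (1 + (n-1) * rxx)
r_new = (3 * 0.73) / (1 + 2 * 0.73)
r_new = 2.19 / 2.46
r_new = 0.8902

0.8902


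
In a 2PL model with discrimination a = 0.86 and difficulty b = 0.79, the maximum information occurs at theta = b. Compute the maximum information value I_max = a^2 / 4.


For 2PL, max info at theta = b = 0.79
I_max = a^2 / 4 = 0.86^2 / 4
= 0.7396 / 4
I_max = 0.1849

0.1849


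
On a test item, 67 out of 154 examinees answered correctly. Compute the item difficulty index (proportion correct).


Item difficulty p = number correct / total examinees
p = 67 / 154
p = 0.4351

0.4351


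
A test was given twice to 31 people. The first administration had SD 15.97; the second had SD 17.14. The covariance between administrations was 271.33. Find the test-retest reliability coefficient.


r = cov(X,Y) / (SD_X * SD_Y)
r = 271.33 / (15.97 * 17.14)
r = 271.33 / 273.7258
r = 0.9912

0.9912


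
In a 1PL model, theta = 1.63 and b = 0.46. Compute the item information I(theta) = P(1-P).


P = 1/(1+exp(-(1.63-0.46))) = 0.7631
I = P*(1-P) = 0.7631 * 0.2369
I = 0.1808

0.1808


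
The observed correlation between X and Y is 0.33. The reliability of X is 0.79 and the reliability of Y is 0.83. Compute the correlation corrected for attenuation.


r_corrected = rxy / sqrt(rxx * ryy)
= 0.33 / sqrt(0.79 * 0.83)
= 0.33 / sqrt(0.6557)
= 0.33 / 0.809753
r_corrected = 0.4075

0.4075


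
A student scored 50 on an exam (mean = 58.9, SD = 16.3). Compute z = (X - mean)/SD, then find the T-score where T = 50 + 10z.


z = (X - mean) / SD = (50 - 58.9) / 16.3
z = -8.9 / 16.3
z = -0.546
T-score = T = 50 + 10z
Carry z at full precision (z = -8.9 / 16.3) into the conversion:
T-score = 50 + 10 * (-8.9 / 16.3) = 50 + -89 / 16.3
T-score = 50 + -5.4601
T-score = 44.5399

44.5399


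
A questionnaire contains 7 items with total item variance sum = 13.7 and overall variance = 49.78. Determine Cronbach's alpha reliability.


alpha = (k/(k-1)) * (1 - sum(si^2)/s_total^2)
= (7/6) * (1 - 13.7/49.78)
alpha = 0.8456

0.8456


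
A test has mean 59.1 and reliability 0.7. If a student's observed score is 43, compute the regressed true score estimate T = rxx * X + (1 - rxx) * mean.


T_est = rxx * X + (1 - rxx) * mean
T_est = 0.7 * 43 + 0.3 * 59.1
T_est = 30.1 + 17.73
T_est = 47.83

47.83


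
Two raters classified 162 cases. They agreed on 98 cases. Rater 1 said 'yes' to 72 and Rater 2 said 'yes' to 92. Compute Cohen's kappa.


P_o = 98/162 = 0.604938
P_e = (72*92 + 90*70) / 26244 = 0.492455
kappa = (P_o - P_e) / (1 - P_e)
kappa = (0.604938 - 0.492455) / (1 - 0.492455)
kappa = 0.2216

0.2216


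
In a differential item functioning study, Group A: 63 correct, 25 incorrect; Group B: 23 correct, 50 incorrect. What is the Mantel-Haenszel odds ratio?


Odds_A = 63/25 = 2.52
Odds_B = 23/50 = 0.46
OR = Odds_A / Odds_B = 2.52 / 0.46
Exactly, OR = (63 * 50) / (25 * 23) = 3150 / 575
OR = 5.4783

5.4783


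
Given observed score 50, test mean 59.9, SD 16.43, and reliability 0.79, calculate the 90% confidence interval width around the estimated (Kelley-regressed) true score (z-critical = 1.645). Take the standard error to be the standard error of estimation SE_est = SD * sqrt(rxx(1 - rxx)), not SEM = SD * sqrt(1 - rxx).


True score estimate = 0.79*50 + 0.21*59.9 = 52.079
SE_est = SD * sqrt(rxx * (1 - rxx)) = 16.43 * sqrt(0.79 * 0.21) = 16.43 * sqrt(0.1659) = 6.692074
CI = T_est +/- z * SE_est, so width = 2 * z * SE_est = 2 * 1.645 * 6.692074
Width = 22.0169

22.0169


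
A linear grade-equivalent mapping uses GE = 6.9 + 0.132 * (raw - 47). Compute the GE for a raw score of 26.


raw - median = 26 - 47 = -21
slope * diff = 0.132 * -21 = -2.772
GE = 6.9 + -2.772
GE = 4.128

4.128


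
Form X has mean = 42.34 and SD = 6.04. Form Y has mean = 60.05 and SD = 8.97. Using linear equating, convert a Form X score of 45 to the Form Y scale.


slope = SD_Y / SD_X = 8.97 / 6.04 ~ 1.4851
intercept = mean_Y - slope * mean_X = 60.05 - (8.97 / 6.04) * 42.34 ~ -2.8291
Y = slope * X + intercept. To avoid rounding drift from the rounded slope/intercept, evaluate the equivalent form Y = mean_Y + SD_Y * (X - mean_X) / SD_X at full precision:
Y = 60.05 + 8.97 * (45 - 42.34) / 6.04
Y = 60.05 + 8.97 * 2.66 / 6.04
Y = 60.05 + 23.8602 / 6.04
Y = 60.05 + 3.9504
Y = 64.0004

64.0004


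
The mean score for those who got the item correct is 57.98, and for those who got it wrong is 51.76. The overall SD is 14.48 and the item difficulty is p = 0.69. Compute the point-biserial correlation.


q = 1 - p = 0.31
rpb = ((M1 - M0) / SD) * sqrt(p * q)
rpb = ((57.98 - 51.76) / 14.48) * sqrt(0.69 * 0.31)
rpb = 0.1987

0.1987


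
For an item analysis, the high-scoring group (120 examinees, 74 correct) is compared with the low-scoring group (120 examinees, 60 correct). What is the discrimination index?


p_upper = 74/120 = 0.6167
p_lower = 60/120 = 0.5
D = 0.6167 - 0.5 = 0.1167

0.1167


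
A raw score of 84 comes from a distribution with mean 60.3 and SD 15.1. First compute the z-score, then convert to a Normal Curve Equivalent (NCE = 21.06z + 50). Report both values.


z = (X - mean) / SD = (84 - 60.3) / 15.1
z = 23.7 / 15.1
z = 1.5695
NCE = NCE = 21.06z + 50
Carry z at full precision (z = 23.7 / 15.1) into the conversion:
NCE = 21.06 * (23.7 / 15.1) + 50 = 499.122 / 15.1 + 50
NCE = 33.0544 + 50
NCE = 83.0544

83.0544


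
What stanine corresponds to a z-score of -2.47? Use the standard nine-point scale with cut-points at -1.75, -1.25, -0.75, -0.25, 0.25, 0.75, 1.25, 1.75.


Stanine boundaries: [-1.75, -1.25, -0.75, -0.25, 0.25, 0.75, 1.25, 1.75]
z = -2.47
Check each boundary:
  z < -1.75
  z < -1.25
  z < -0.75
  z < -0.25
  z < 0.25
  z < 0.75
  z < 1.25
  z < 1.75
Highest qualifying boundary gives stanine = 1

1


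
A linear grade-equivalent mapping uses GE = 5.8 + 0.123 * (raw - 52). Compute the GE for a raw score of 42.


raw - median = 42 - 52 = -10
slope * diff = 0.123 * -10 = -1.23
GE = 5.8 + -1.23
GE = 4.57

4.57


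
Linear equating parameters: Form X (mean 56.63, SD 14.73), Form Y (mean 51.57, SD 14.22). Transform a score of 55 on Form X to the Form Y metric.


slope = SD_Y / SD_X = 14.22 / 14.73 ~ 0.9654
intercept = mean_Y - slope * mean_X = 51.57 - (14.22 / 14.73) * 56.63 ~ -3.0993
Y = slope * X + intercept. To avoid rounding drift from the rounded slope/intercept, evaluate the equivalent form Y = mean_Y + SD_Y * (X - mean_X) / SD_X at full precision:
Y = 51.57 + 14.22 * (55 - 56.63) / 14.73
Y = 51.57 - 14.22 * 1.63 / 14.73
Y = 51.57 - 23.1786 / 14.73
Y = 51.57 - 1.5736
Y = 49.9964

49.9964


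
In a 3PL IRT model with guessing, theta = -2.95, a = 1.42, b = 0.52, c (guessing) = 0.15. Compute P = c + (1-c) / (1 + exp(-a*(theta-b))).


logit = 1.42*(-2.95 - 0.52) = -4.9274
P* = 1/(1 + exp(--4.9274)) = 0.0072
P = 0.15 + (1 - 0.15) * 0.0072
P = 0.1561

0.1561


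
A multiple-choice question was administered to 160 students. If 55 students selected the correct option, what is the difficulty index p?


Item difficulty p = number correct / total examinees
p = 55 / 160
p = 0.3438

0.3438


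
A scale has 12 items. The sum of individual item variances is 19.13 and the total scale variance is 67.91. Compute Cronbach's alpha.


alpha = (k/(k-1)) * (1 - sum(si^2)/s_total^2)
= (12/11) * (1 - 19.13/67.91)
alpha = 0.7836

0.7836


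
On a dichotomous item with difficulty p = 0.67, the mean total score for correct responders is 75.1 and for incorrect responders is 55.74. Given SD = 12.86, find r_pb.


q = 1 - p = 0.33
rpb = ((M1 - M0) / SD) * sqrt(p * q)
rpb = ((75.1 - 55.74) / 12.86) * sqrt(0.67 * 0.33)
rpb = 0.7079

0.7079


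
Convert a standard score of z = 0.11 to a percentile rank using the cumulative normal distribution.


CDF(z) = 0.5 * (1 + erf(z/sqrt(2)))
erf(0.0778) = 0.0876
CDF = 0.5438
Percentile rank = 0.5438 * 100 = 54.38

54.38


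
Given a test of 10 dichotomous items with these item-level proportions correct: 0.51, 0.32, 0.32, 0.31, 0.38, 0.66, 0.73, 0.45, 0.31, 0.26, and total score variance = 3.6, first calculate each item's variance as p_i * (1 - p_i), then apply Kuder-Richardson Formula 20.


For each item, compute p_i * q_i:
  Item 1: 0.51 * 0.49 = 0.2499
  Item 2: 0.32 * 0.68 = 0.2176
  Item 3: 0.32 * 0.68 = 0.2176
  Item 4: 0.31 * 0.69 = 0.2139
  Item 5: 0.38 * 0.62 = 0.2356
  Item 6: 0.66 * 0.34 = 0.2244
  Item 7: 0.73 * 0.27 = 0.1971
  Item 8: 0.45 * 0.55 = 0.2475
  Item 9: 0.31 * 0.69 = 0.2139
  Item 10: 0.26 * 0.74 = 0.1924
Sum(p_i * q_i) = 0.2499 + 0.2176 + 0.2176 + 0.2139 + 0.2356 + 0.2244 + 0.1971 + 0.2475 + 0.2139 + 0.1924 = 2.2099
KR-20 = (k/(k-1)) * (1 - Sum(p_i*q_i) / Var_total)
= (10/9) * (1 - 2.2099/3.6)
= 1.1111 * 0.3861
KR-20 = 0.429

0.429


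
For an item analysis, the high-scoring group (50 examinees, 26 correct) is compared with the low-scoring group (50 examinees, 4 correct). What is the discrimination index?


p_upper = 26/50 = 0.52
p_lower = 4/50 = 0.08
D = 0.52 - 0.08 = 0.44

0.44


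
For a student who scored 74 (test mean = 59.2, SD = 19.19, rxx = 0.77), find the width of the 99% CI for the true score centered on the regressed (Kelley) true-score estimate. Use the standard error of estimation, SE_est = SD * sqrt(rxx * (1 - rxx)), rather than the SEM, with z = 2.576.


True score estimate = 0.77*74 + 0.23*59.2 = 70.596
SE_est = SD * sqrt(rxx * (1 - rxx)) = 19.19 * sqrt(0.77 * 0.23) = 19.19 * sqrt(0.1771) = 8.075776
CI = T_est +/- z * SE_est, so width = 2 * z * SE_est = 2 * 2.576 * 8.075776
Width = 41.6064

41.6064


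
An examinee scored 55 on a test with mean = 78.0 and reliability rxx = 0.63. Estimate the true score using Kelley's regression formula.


T_est = rxx * X + (1 - rxx) * mean
T_est = 0.63 * 55 + 0.37 * 78.0
T_est = 34.65 + 28.86
T_est = 63.51

63.51


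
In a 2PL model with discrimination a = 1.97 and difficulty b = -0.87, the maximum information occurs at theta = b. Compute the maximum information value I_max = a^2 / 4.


For 2PL, max info at theta = b = -0.87
I_max = a^2 / 4 = 1.97^2 / 4
= 3.8809 / 4
I_max = 0.9702

0.9702


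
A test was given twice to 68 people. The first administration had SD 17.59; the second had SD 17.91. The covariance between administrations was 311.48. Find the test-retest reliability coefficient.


r = cov(X,Y) / (SD_X * SD_Y)
r = 311.48 / (17.59 * 17.91)
r = 311.48 / 315.0369
r = 0.9887

0.9887


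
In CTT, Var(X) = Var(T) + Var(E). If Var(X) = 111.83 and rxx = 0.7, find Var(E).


var_true = rxx * var_obs = 0.7 * 111.83 = 78.281
var_error = var_obs - var_true
var_error = 111.83 - 78.281
var_error = 33.549

33.549


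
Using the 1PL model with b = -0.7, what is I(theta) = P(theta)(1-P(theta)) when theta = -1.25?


P = 1/(1+exp(-(-1.25--0.7))) = 0.3659
I = P*(1-P) = 0.3659 * 0.6341
I = 0.232

0.232


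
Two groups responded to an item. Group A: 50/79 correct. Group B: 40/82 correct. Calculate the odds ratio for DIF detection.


Odds_A = 50/29 = 1.7241
Odds_B = 40/42 = 0.9524
OR = Odds_A / Odds_B = 1.7241 / 0.9524
Exactly, OR = (50 * 42) / (29 * 40) = 2100 / 1160
OR = 1.8103

1.8103


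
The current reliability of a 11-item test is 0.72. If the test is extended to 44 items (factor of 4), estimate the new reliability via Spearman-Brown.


r_new = (n * rxx) / (1 + (n-1) * rxx)
r_new = (4 * 0.72) / (1 + 3 * 0.72)
r_new = 2.88 / 3.16
r_new = 0.9114

0.9114


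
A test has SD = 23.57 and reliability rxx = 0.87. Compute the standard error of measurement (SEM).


SEM = SD * sqrt(1 - rxx)
SEM = 23.57 * sqrt(1 - 0.87)
SEM = 23.57 * sqrt(0.13) = 23.57 * 0.360555
SEM = 8.4983

8.4983


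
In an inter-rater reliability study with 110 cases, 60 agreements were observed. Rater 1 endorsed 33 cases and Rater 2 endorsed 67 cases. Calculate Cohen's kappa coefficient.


P_o = 60/110 = 0.545455
P_e = (33*67 + 77*43) / 12100 = 0.456364
kappa = (P_o - P_e) / (1 - P_e)
kappa = (0.545455 - 0.456364) / (1 - 0.456364)
kappa = 0.1639

0.1639


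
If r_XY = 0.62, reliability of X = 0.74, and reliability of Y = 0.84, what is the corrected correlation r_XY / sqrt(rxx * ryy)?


r_corrected = rxy / sqrt(rxx * ryy)
= 0.62 / sqrt(0.74 * 0.84)
= 0.62 / sqrt(0.6216)
= 0.62 / 0.788416
r_corrected = 0.7864

0.7864


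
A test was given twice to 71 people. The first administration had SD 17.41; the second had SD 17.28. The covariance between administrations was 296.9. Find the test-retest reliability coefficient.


r = cov(X,Y) / (SD_X * SD_Y)
r = 296.9 / (17.41 * 17.28)
r = 296.9 / 300.8448
r = 0.9869

0.9869
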